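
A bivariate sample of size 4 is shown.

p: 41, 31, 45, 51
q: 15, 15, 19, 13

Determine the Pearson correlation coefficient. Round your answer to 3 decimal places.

-0.095

n = 4, Σp = 168, Σq = 62, Σp² = 7268, Σq² = 980, Σpq = 2598
nΣpq − ΣpΣq = 10392 − 10416 = -24
nΣp² − (Σp)² = 29072 − 28224 = 848; nΣq² − (Σq)² = 3920 − 3844 = 76
r = -24 / √(848 × 76) = -24 / 253.8661 ≈ -0.095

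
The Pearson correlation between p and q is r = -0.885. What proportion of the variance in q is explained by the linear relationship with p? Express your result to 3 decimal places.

0.783

r² = (-0.885)² = 0.783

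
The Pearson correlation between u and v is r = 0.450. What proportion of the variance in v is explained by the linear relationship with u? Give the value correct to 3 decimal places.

r² = (0.450)² = 0.203

0.203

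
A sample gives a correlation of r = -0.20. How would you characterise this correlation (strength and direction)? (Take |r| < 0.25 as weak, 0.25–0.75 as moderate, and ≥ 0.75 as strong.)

weak negative

r = -0.20 < 0 so the relationship is negative.
|r| = 0.20, which falls in the weak range.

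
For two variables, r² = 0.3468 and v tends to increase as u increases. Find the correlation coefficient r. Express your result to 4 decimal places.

0.5889

|r| = √0.3468 = 0.5889
The association is positive, so r = 0.5889.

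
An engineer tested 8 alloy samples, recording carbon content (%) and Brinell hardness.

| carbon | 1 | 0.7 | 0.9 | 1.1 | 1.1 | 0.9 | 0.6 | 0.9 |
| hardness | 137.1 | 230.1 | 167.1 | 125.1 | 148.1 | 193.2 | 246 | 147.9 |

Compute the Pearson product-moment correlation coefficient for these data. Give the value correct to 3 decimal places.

-0.932

n = 8, Σx = 7.2, Σy = 1394.6, Σx² = 6.7, Σy² = 256965.1, Σxy = 1203.67
nΣxy − ΣxΣy = 9629.36 − 10041.12 = -411.76
nΣx² − (Σx)² = 53.6 − 51.84 = 1.76; nΣy² − (Σy)² = 2055720.8 − 1944909.16 = 110811.64
r = -411.76 / √(1.76 × 110811.64) = -411.76 / 441.6203 ≈ -0.932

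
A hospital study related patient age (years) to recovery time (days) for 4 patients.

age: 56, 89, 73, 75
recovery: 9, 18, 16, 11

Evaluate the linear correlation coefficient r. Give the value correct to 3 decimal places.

0.841

n = 4, Σx = 293, Σy = 54, Σx² = 22011, Σy² = 782, Σxy = 4099
nΣxy − ΣxΣy = 16396 − 15822 = 574
nΣx² − (Σx)² = 88044 − 85849 = 2195; nΣy² − (Σy)² = 3128 − 2916 = 212
r = 574 / √(2195 × 212) = 574 / 682.1583 ≈ 0.841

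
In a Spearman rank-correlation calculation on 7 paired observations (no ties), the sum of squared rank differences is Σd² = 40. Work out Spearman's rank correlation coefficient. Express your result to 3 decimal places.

0.286

ρ = 1 − 6Σd² / [n(n²−1)] = 1 − 6×40 / (7×48)
  = 1 − 240/336 = 1 − 0.7143 ≈ 0.286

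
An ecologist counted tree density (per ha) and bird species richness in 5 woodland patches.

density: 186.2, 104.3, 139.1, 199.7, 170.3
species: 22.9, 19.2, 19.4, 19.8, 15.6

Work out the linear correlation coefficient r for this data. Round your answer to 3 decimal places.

0.200

n = 5, Σx = 799.6, Σy = 96.9, Σx² = 133779.92, Σy² = 1904.81, Σxy = 15575.82
nΣxy − ΣxΣy = 77879.1 − 77481.24 = 397.86
nΣx² − (Σx)² = 668899.6 − 639360.16 = 29539.44; nΣy² − (Σy)² = 9524.05 − 9389.61 = 134.44
r = 397.86 / √(29539.44 × 134.44) = 397.86 / 1992.8076 ≈ 0.200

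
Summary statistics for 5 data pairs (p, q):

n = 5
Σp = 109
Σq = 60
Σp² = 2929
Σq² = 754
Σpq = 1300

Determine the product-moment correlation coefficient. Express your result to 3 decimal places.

-0.058

r = (nΣpq − ΣpΣq) / √[(nΣp² − (Σp)²)(nΣq² − (Σq)²)]
Numerator: 5×1300 − 109×60 = -40
Denominator: √[(14645 − 11881)(3770 − 3600)] = √[2764 × 170] = 685.4779
r = -40 / 685.4779 ≈ -0.058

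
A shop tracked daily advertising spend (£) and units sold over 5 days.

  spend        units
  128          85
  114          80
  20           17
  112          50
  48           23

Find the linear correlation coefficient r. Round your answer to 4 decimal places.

n = 5, Σx = 422, Σy = 255, Σx² = 44628, Σy² = 16943, Σxy = 27044
nΣxy − ΣxΣy = 135220 − 107610 = 27610
nΣx² − (Σx)² = 223140 − 178084 = 45056; nΣy² − (Σy)² = 84715 − 65025 = 19690
r = 27610 / √(45056 × 19690) = 27610 / 29785.1077 ≈ 0.9270

0.9270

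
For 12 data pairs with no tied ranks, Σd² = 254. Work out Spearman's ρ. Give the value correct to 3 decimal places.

0.112

ρ = 1 − 6Σd² / [n(n²−1)] = 1 − 6×254 / (12×143)
  = 1 − 1524/1716 = 1 − 0.8881 ≈ 0.112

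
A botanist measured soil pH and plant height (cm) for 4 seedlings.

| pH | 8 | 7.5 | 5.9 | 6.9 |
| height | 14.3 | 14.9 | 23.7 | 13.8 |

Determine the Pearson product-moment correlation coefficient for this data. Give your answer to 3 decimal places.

n = 4, Σx = 28.3, Σy = 66.7, Σx² = 202.67, Σy² = 1178.63, Σxy = 461.2
nΣxy − ΣxΣy = 1844.8 − 1887.61 = -42.81
nΣx² − (Σx)² = 810.68 − 800.89 = 9.79; nΣy² − (Σy)² = 4714.52 − 4448.89 = 265.63
r = -42.81 / √(9.79 × 265.63) = -42.81 / 50.9953 ≈ -0.839

-0.839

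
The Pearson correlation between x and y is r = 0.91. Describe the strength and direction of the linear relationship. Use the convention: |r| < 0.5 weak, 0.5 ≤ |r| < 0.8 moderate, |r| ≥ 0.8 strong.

r = 0.91 > 0 so the relationship is positive.
|r| = 0.91, which falls in the strong range.

strong positive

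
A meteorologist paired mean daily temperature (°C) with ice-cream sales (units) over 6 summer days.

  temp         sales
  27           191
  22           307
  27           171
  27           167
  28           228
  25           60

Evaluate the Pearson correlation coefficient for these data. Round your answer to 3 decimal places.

n = 6, Σx = 156, Σy = 1124, Σx² = 4080, Σy² = 243444, Σxy = 28921
nΣxy − ΣxΣy = 173526 − 175344 = -1818
nΣx² − (Σx)² = 24480 − 24336 = 144; nΣy² − (Σy)² = 1460664 − 1263376 = 197288
r = -1818 / √(144 × 197288) = -1818 / 5330.0537 ≈ -0.341

-0.341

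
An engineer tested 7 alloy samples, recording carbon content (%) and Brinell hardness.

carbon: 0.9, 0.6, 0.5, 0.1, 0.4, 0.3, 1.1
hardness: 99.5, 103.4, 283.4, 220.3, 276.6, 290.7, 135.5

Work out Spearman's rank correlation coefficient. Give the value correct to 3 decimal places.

-0.643

Rank carbon: 6, 5, 4, 1, 3, 2, 7
Rank hardness: 1, 2, 6, 4, 5, 7, 3
d = rank(carbon) − rank(hardness): 5, 3, -2, -3, -2, -5, 4; Σd² = 92
ρ = 1 − 6Σd² / [n(n²−1)] = 1 − 6×92 / (7×48) = 1 − 552/336 ≈ -0.643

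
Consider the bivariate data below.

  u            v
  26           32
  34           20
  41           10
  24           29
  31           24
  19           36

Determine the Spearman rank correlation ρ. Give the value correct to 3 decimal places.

Rank u: 3, 5, 6, 2, 4, 1
Rank v: 5, 2, 1, 4, 3, 6
d = rank(u) − rank(v): -2, 3, 5, -2, 1, -5; Σd² = 68
ρ = 1 − 6Σd² / [n(n²−1)] = 1 − 6×68 / (6×35) = 1 − 408/210 ≈ -0.943

-0.943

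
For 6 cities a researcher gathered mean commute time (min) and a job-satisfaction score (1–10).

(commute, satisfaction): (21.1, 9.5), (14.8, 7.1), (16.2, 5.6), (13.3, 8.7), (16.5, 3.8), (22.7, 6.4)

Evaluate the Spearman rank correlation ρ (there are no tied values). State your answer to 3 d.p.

Rank commute: 5, 2, 3, 1, 4, 6
Rank satisfaction: 6, 4, 2, 5, 1, 3
d = rank(commute) − rank(satisfaction): -1, -2, 1, -4, 3, 3; Σd² = 40
ρ = 1 − 6Σd² / [n(n²−1)] = 1 − 6×40 / (6×35) = 1 − 240/210 ≈ -0.143

-0.143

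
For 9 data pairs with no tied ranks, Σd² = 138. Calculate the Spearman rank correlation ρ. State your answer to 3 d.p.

-0.150

ρ = 1 − 6Σd² / [n(n²−1)] = 1 − 6×138 / (9×80)
  = 1 − 828/720 = 1 − 1.1500 ≈ -0.150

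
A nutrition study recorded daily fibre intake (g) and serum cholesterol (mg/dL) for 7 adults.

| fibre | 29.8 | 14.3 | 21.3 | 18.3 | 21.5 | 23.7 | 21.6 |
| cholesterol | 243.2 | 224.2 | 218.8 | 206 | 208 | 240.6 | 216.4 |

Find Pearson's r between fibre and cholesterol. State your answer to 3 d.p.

n = 7, Σx = 150.5, Σy = 1557.2, Σx² = 3371.61, Σy² = 347702.64, Σxy = 33732.12
nΣxy − ΣxΣy = 236124.84 − 234358.6 = 1766.24
nΣx² − (Σx)² = 23601.27 − 22650.25 = 951.02; nΣy² − (Σy)² = 2433918.48 − 2424871.84 = 9046.64
r = 1766.24 / √(951.02 × 9046.64) = 1766.24 / 2933.1784 ≈ 0.602

0.602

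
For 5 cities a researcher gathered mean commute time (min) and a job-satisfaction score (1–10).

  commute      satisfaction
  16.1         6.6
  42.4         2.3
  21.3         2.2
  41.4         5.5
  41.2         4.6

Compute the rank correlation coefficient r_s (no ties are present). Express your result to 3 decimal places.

Rank commute: 1, 5, 2, 4, 3
Rank satisfaction: 5, 2, 1, 4, 3
d = rank(commute) − rank(satisfaction): -4, 3, 1, 0, 0; Σd² = 26
ρ = 1 − 6Σd² / [n(n²−1)] = 1 − 6×26 / (5×24) = 1 − 156/120 ≈ -0.300

-0.300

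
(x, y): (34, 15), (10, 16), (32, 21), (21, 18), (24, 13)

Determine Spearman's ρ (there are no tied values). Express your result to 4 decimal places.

-0.1000

Rank x: 5, 1, 4, 2, 3
Rank y: 2, 3, 5, 4, 1
d = rank(x) − rank(y): 3, -2, -1, -2, 2; Σd² = 22
ρ = 1 − 6Σd² / [n(n²−1)] = 1 − 6×22 / (5×24) = 1 − 132/120 ≈ -0.1000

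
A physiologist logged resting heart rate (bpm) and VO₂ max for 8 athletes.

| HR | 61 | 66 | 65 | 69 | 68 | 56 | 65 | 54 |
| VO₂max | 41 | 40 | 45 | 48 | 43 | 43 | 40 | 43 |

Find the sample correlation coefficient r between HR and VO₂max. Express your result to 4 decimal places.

n = 8, Σx = 504, Σy = 343, Σx² = 31964, Σy² = 14757, Σxy = 21632
nΣxy − ΣxΣy = 173056 − 172872 = 184
nΣx² − (Σx)² = 255712 − 254016 = 1696; nΣy² − (Σy)² = 118056 − 117649 = 407
r = 184 / √(1696 × 407) = 184 / 830.8261 ≈ 0.2215

0.2215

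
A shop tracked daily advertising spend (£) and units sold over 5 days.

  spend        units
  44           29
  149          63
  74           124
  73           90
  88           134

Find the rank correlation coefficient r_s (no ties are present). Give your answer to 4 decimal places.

Rank spend: 1, 5, 3, 2, 4
Rank units: 1, 2, 4, 3, 5
d = rank(spend) − rank(units): 0, 3, -1, -1, -1; Σd² = 12
ρ = 1 − 6Σd² / [n(n²−1)] = 1 − 6×12 / (5×24) = 1 − 72/120 ≈ 0.4000

0.4000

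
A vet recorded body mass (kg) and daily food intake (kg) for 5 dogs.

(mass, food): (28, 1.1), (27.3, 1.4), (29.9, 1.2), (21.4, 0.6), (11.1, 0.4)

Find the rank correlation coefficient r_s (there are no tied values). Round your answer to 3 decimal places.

Rank mass: 4, 3, 5, 2, 1
Rank food: 3, 5, 4, 2, 1
d = rank(mass) − rank(food): 1, -2, 1, 0, 0; Σd² = 6
ρ = 1 − 6Σd² / [n(n²−1)] = 1 − 6×6 / (5×24) = 1 − 36/120 ≈ 0.700

0.700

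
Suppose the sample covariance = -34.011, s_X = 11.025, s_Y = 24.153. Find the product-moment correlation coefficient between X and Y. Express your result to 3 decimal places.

-0.128

r = Cov(X,Y) / (s_X · s_Y) = -34.011 / (11.025 × 24.153)
  = -34.011 / 266.2868 ≈ -0.128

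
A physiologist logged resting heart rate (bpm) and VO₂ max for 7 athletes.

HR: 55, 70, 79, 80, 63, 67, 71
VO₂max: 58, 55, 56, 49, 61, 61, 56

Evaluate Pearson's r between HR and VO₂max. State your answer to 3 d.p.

-0.679

n = 7, Σx = 485, Σy = 396, Σx² = 34065, Σy² = 22504, Σxy = 27290
nΣxy − ΣxΣy = 191030 − 192060 = -1030
nΣx² − (Σx)² = 238455 − 235225 = 3230; nΣy² − (Σy)² = 157528 − 156816 = 712
r = -1030 / √(3230 × 712) = -1030 / 1516.4960 ≈ -0.679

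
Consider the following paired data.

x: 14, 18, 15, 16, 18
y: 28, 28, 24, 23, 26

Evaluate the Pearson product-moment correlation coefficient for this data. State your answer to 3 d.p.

0.135

n = 5, Σx = 81, Σy = 129, Σx² = 1325, Σy² = 3349, Σxy = 2092
nΣxy − ΣxΣy = 10460 − 10449 = 11
nΣx² − (Σx)² = 6625 − 6561 = 64; nΣy² − (Σy)² = 16745 − 16641 = 104
r = 11 / √(64 × 104) = 11 / 81.5843 ≈ 0.135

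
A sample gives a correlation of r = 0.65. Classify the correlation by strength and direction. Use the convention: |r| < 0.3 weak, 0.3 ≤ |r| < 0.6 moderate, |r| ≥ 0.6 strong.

strong positive

r = 0.65 > 0 so the relationship is positive.
|r| = 0.65, which falls in the strong range.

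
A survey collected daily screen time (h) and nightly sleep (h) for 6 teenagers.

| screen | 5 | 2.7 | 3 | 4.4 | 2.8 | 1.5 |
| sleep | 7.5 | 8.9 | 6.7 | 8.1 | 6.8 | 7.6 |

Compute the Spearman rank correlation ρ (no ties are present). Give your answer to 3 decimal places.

Rank screen: 6, 2, 4, 5, 3, 1
Rank sleep: 3, 6, 1, 5, 2, 4
d = rank(screen) − rank(sleep): 3, -4, 3, 0, 1, -3; Σd² = 44
ρ = 1 − 6Σd² / [n(n²−1)] = 1 − 6×44 / (6×35) = 1 − 264/210 ≈ -0.257

-0.257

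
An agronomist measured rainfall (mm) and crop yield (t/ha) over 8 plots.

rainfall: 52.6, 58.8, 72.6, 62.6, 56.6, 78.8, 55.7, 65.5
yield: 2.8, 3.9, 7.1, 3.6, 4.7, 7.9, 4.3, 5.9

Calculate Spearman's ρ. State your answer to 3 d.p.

0.786

Rank rainfall: 1, 4, 7, 5, 3, 8, 2, 6
Rank yield: 1, 3, 7, 2, 5, 8, 4, 6
d = rank(rainfall) − rank(yield): 0, 1, 0, 3, -2, 0, -2, 0; Σd² = 18
ρ = 1 − 6Σd² / [n(n²−1)] = 1 − 6×18 / (8×63) = 1 − 108/504 ≈ 0.786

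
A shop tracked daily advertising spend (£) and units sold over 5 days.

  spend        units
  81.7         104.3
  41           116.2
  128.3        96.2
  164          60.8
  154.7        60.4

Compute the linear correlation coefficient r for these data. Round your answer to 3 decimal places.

-0.932

n = 5, Σx = 569.7, Σy = 437.9, Σx² = 75644.87, Σy² = 40980.17, Σxy = 44943.05
nΣxy − ΣxΣy = 224715.25 − 249471.63 = -24756.38
nΣx² − (Σx)² = 378224.35 − 324558.09 = 53666.26; nΣy² − (Σy)² = 204900.85 − 191756.41 = 13144.44
r = -24756.38 / √(53666.26 × 13144.44) = -24756.38 / 26559.6110 ≈ -0.932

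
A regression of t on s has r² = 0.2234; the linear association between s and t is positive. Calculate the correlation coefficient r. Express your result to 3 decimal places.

|r| = √0.2234 = 0.473
The association is positive, so r = 0.473.

0.473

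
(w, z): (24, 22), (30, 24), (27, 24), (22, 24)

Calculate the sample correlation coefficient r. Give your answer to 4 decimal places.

n = 4, Σw = 103, Σz = 94, Σw² = 2689, Σz² = 2212, Σwz = 2424
nΣwz − ΣwΣz = 9696 − 9682 = 14
nΣw² − (Σw)² = 10756 − 10609 = 147; nΣz² − (Σz)² = 8848 − 8836 = 12
r = 14 / √(147 × 12) = 14 / 42.0000 ≈ 0.3333

0.3333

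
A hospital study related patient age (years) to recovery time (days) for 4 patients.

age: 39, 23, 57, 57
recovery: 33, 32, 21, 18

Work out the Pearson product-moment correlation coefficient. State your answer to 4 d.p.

-0.8823

n = 4, Σx = 176, Σy = 104, Σx² = 8548, Σy² = 2878, Σxy = 4246
nΣxy − ΣxΣy = 16984 − 18304 = -1320
nΣx² − (Σx)² = 34192 − 30976 = 3216; nΣy² − (Σy)² = 11512 − 10816 = 696
r = -1320 / √(3216 × 696) = -1320 / 1496.1069 ≈ -0.8823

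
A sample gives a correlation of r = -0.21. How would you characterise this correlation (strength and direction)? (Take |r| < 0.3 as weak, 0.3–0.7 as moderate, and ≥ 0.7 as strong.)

r = -0.21 < 0 so the relationship is negative.
|r| = 0.21, which falls in the weak range.

weak negative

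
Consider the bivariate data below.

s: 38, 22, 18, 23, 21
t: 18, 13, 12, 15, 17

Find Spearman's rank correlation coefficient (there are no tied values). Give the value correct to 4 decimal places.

0.7000

Rank s: 5, 3, 1, 4, 2
Rank t: 5, 2, 1, 3, 4
d = rank(s) − rank(t): 0, 1, 0, 1, -2; Σd² = 6
ρ = 1 − 6Σd² / [n(n²−1)] = 1 − 6×6 / (5×24) = 1 − 36/120 ≈ 0.7000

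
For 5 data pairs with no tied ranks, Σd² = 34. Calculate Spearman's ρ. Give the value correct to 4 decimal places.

-0.7000

ρ = 1 − 6Σd² / [n(n²−1)] = 1 − 6×34 / (5×24)
  = 1 − 204/120 = 1 − 1.70000 ≈ -0.7000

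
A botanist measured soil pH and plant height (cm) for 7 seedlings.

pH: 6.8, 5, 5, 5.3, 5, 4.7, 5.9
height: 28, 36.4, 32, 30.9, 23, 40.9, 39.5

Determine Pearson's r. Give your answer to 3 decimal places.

-0.215

n = 7, Σx = 37.7, Σy = 230.7, Σx² = 206.23, Σy² = 7849.83, Σxy = 1236.45
nΣxy − ΣxΣy = 8655.15 − 8697.39 = -42.24
nΣx² − (Σx)² = 1443.61 − 1421.29 = 22.32; nΣy² − (Σy)² = 54948.81 − 53222.49 = 1726.32
r = -42.24 / √(22.32 × 1726.32) = -42.24 / 196.2943 ≈ -0.215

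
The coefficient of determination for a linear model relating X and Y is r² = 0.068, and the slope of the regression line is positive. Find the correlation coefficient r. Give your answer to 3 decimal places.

|r| = √0.068 = 0.261
The association is positive, so r = 0.261.

0.261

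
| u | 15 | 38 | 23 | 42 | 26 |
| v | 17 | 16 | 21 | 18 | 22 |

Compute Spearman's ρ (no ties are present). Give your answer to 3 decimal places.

Rank u: 1, 4, 2, 5, 3
Rank v: 2, 1, 4, 3, 5
d = rank(u) − rank(v): -1, 3, -2, 2, -2; Σd² = 22
ρ = 1 − 6Σd² / [n(n²−1)] = 1 − 6×22 / (5×24) = 1 − 132/120 ≈ -0.100

-0.100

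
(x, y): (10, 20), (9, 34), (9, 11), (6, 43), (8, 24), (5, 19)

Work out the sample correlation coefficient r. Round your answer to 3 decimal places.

-0.294

n = 6, Σx = 47, Σy = 151, Σx² = 387, Σy² = 4463, Σxy = 1150
nΣxy − ΣxΣy = 6900 − 7097 = -197
nΣx² − (Σx)² = 2322 − 2209 = 113; nΣy² − (Σy)² = 26778 − 22801 = 3977
r = -197 / √(113 × 3977) = -197 / 670.3738 ≈ -0.294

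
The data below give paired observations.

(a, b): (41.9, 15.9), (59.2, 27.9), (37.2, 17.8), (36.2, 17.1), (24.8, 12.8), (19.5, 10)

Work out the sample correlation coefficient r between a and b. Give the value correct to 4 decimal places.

0.9619

n = 6, Σa = 218.8, Σb = 101.5, Σa² = 8949.82, Σb² = 1904.31, Σab = 4111.51
nΣab − ΣaΣb = 24669.06 − 22208.2 = 2460.86
nΣa² − (Σa)² = 53698.92 − 47873.44 = 5825.48; nΣb² − (Σb)² = 11425.86 − 10302.25 = 1123.61
r = 2460.86 / √(5825.48 × 1123.61) = 2460.86 / 2558.4307 ≈ 0.9619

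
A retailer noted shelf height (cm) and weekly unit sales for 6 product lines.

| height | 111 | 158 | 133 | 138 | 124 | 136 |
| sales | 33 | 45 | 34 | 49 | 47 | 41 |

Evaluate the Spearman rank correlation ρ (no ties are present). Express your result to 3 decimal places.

Rank height: 1, 6, 3, 5, 2, 4
Rank sales: 1, 4, 2, 6, 5, 3
d = rank(height) − rank(sales): 0, 2, 1, -1, -3, 1; Σd² = 16
ρ = 1 − 6Σd² / [n(n²−1)] = 1 − 6×16 / (6×35) = 1 − 96/210 ≈ 0.543

0.543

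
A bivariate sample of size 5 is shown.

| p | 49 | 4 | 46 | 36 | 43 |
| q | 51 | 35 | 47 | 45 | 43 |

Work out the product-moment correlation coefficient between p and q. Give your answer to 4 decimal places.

n = 5, Σp = 178, Σq = 221, Σp² = 7678, Σq² = 9909, Σpq = 8270
nΣpq − ΣpΣq = 41350 − 39338 = 2012
nΣp² − (Σp)² = 38390 − 31684 = 6706; nΣq² − (Σq)² = 49545 − 48841 = 704
r = 2012 / √(6706 × 704) = 2012 / 2172.7918 ≈ 0.9260

0.9260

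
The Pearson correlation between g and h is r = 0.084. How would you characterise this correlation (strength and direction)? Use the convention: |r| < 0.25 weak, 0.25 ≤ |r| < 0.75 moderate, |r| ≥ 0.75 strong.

weak positive

r = 0.084 > 0 so the relationship is positive.
|r| = 0.084, which falls in the weak range.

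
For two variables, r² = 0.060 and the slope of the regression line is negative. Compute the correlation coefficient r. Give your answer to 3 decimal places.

|r| = √0.060 = 0.245
The association is negative, so r = −0.245.

-0.245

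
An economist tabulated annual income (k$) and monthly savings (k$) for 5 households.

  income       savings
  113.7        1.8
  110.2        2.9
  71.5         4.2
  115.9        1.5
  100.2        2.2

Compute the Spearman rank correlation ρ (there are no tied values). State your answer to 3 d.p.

Rank income: 4, 3, 1, 5, 2
Rank savings: 2, 4, 5, 1, 3
d = rank(income) − rank(savings): 2, -1, -4, 4, -1; Σd² = 38
ρ = 1 − 6Σd² / [n(n²−1)] = 1 − 6×38 / (5×24) = 1 − 228/120 ≈ -0.900

-0.900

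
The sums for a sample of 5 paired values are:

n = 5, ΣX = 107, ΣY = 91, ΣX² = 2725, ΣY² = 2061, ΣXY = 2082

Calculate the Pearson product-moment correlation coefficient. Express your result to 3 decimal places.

r = (nΣXY − ΣXΣY) / √[(nΣX² − (ΣX)²)(nΣY² − (ΣY)²)]
Numerator: 5×2082 − 107×91 = 673
Denominator: √[(13625 − 11449)(10305 − 8281)] = √[2176 × 2024] = 2098.6243
r = 673 / 2098.6243 ≈ 0.321

0.321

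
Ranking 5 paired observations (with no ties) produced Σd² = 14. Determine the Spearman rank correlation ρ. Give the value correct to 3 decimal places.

ρ = 1 − 6Σd² / [n(n²−1)] = 1 − 6×14 / (5×24)
  = 1 − 84/120 = 1 − 0.7000 ≈ 0.300

0.300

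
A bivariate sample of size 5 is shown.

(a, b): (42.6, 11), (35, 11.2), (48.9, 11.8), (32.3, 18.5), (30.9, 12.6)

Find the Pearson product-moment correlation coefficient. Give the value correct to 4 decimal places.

n = 5, Σa = 189.7, Σb = 65.1, Σa² = 7429.07, Σb² = 886.69, Σab = 2424.51
nΣab − ΣaΣb = 12122.55 − 12349.47 = -226.92
nΣa² − (Σa)² = 37145.35 − 35986.09 = 1159.26; nΣb² − (Σb)² = 4433.45 − 4238.01 = 195.44
r = -226.92 / √(1159.26 × 195.44) = -226.92 / 475.9893 ≈ -0.4767

-0.4767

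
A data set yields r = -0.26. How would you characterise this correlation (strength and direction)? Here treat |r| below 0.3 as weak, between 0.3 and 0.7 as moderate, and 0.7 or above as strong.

r = -0.26 < 0 so the relationship is negative.
|r| = 0.26, which falls in the weak range.

weak negative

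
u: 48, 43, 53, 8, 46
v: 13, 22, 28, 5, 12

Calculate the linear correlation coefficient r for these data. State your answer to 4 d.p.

0.7339

n = 5, Σu = 198, Σv = 80, Σu² = 9142, Σv² = 1606, Σuv = 3646
nΣuv − ΣuΣv = 18230 − 15840 = 2390
nΣu² − (Σu)² = 45710 − 39204 = 6506; nΣv² − (Σv)² = 8030 − 6400 = 1630
r = 2390 / √(6506 × 1630) = 2390 / 3256.4981 ≈ 0.7339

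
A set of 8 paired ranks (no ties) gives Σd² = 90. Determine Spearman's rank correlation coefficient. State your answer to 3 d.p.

ρ = 1 − 6Σd² / [n(n²−1)] = 1 − 6×90 / (8×63)
  = 1 − 540/504 = 1 − 1.0714 ≈ -0.071

-0.071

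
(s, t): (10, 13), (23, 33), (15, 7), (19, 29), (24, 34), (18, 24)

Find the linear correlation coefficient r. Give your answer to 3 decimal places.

n = 6, Σs = 109, Σt = 140, Σs² = 2115, Σt² = 3880, Σst = 2793
nΣst − ΣsΣt = 16758 − 15260 = 1498
nΣs² − (Σs)² = 12690 − 11881 = 809; nΣt² − (Σt)² = 23280 − 19600 = 3680
r = 1498 / √(809 × 3680) = 1498 / 1725.4333 ≈ 0.868

0.868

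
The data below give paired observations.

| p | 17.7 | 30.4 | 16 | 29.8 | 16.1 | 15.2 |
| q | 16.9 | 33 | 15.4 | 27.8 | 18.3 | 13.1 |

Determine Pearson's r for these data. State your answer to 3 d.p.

0.967

n = 6, Σp = 125.2, Σq = 124.5, Σp² = 2871.74, Σq² = 2891.11, Σpq = 2870.92
nΣpq − ΣpΣq = 17225.52 − 15587.4 = 1638.12
nΣp² − (Σp)² = 17230.44 − 15675.04 = 1555.4; nΣq² − (Σq)² = 17346.66 − 15500.25 = 1846.41
r = 1638.12 / √(1555.4 × 1846.41) = 1638.12 / 1694.6699 ≈ 0.967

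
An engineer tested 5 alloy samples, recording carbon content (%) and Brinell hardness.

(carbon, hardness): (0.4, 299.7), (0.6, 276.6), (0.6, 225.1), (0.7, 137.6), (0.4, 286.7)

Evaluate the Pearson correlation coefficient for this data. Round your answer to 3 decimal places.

-0.841

n = 5, Σx = 2.7, Σy = 1225.7, Σx² = 1.53, Σy² = 318128.31, Σxy = 631.9
nΣxy − ΣxΣy = 3159.5 − 3309.39 = -149.89
nΣx² − (Σx)² = 7.65 − 7.29 = 0.36; nΣy² − (Σy)² = 1590641.55 − 1502340.49 = 88301.06
r = -149.89 / √(0.36 × 88301.06) = -149.89 / 178.2930 ≈ -0.841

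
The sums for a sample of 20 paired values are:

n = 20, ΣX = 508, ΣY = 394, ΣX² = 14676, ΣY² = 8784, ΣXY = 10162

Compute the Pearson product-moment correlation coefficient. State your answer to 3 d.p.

r = (nΣXY − ΣXΣY) / √[(nΣX² − (ΣX)²)(nΣY² − (ΣY)²)]
Numerator: 20×10162 − 508×394 = 3088
Denominator: √[(293520 − 258064)(175680 − 155236)] = √[35456 × 20444] = 26923.2699
r = 3088 / 26923.2699 ≈ 0.115

0.115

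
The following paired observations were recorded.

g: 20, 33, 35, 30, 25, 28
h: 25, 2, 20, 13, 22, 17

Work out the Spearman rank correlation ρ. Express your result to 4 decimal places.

Rank g: 1, 5, 6, 4, 2, 3
Rank h: 6, 1, 4, 2, 5, 3
d = rank(g) − rank(h): -5, 4, 2, 2, -3, 0; Σd² = 58
ρ = 1 − 6Σd² / [n(n²−1)] = 1 − 6×58 / (6×35) = 1 − 348/210 ≈ -0.6571

-0.6571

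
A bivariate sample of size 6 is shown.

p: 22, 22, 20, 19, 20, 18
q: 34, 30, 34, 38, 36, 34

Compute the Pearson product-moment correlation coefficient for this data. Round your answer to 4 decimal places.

n = 6, Σp = 121, Σq = 206, Σp² = 2453, Σq² = 7108, Σpq = 4142
nΣpq − ΣpΣq = 24852 − 24926 = -74
nΣp² − (Σp)² = 14718 − 14641 = 77; nΣq² − (Σq)² = 42648 − 42436 = 212
r = -74 / √(77 × 212) = -74 / 127.7654 ≈ -0.5792

-0.5792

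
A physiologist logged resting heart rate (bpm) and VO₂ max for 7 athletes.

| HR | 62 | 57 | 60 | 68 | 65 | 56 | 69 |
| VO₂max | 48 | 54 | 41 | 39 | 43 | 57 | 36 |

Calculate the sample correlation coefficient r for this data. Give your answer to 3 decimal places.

-0.892

n = 7, Σx = 437, Σy = 318, Σx² = 27439, Σy² = 14816, Σxy = 19637
nΣxy − ΣxΣy = 137459 − 138966 = -1507
nΣx² − (Σx)² = 192073 − 190969 = 1104; nΣy² − (Σy)² = 103712 − 101124 = 2588
r = -1507 / √(1104 × 2588) = -1507 / 1690.3112 ≈ -0.892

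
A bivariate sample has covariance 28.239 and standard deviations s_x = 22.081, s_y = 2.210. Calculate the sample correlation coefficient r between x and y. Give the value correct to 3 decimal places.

r = Cov(x,y) / (s_x · s_y) = 28.239 / (22.081 × 2.210)
  = 28.239 / 48.7990 ≈ 0.579

0.579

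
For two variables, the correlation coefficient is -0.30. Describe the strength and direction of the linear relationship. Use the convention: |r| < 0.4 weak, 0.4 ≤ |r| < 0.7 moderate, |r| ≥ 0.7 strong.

r = -0.30 < 0 so the relationship is negative.
|r| = 0.30, which falls in the weak range.

weak negative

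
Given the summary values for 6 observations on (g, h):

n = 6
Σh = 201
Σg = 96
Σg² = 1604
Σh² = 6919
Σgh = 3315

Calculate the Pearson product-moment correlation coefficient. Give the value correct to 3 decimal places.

0.881

r = (nΣgh − ΣgΣh) / √[(nΣg² − (Σg)²)(nΣh² − (Σh)²)]
Numerator: 6×3315 − 96×201 = 594
Denominator: √[(9624 − 9216)(41514 − 40401)] = √[408 × 1113] = 673.8724
r = 594 / 673.8724 ≈ 0.881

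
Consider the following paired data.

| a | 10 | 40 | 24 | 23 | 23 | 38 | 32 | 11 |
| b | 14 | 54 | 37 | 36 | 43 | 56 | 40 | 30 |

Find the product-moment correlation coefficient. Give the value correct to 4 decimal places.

n = 8, Σa = 201, Σb = 310, Σa² = 5923, Σb² = 13262, Σab = 8743
nΣab − ΣaΣb = 69944 − 62310 = 7634
nΣa² − (Σa)² = 47384 − 40401 = 6983; nΣb² − (Σb)² = 106096 − 96100 = 9996
r = 7634 / √(6983 × 9996) = 7634 / 8354.7632 ≈ 0.9137

0.9137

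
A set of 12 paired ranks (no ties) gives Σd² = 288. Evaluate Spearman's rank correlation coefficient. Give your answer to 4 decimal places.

-0.0070

ρ = 1 − 6Σd² / [n(n²−1)] = 1 − 6×288 / (12×143)
  = 1 − 1728/1716 = 1 − 1.00699 ≈ -0.0070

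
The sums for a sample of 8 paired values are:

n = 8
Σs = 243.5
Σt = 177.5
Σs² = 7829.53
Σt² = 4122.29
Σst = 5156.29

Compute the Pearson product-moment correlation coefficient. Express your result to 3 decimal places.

-0.888

r = (nΣst − ΣsΣt) / √[(nΣs² − (Σs)²)(nΣt² − (Σt)²)]
Numerator: 8×5156.29 − 243.5×177.5 = -1970.93
Denominator: √[(62636.24 − 59292.25)(32978.32 − 31506.25)] = √[3343.99 × 1472.07] = 2218.6905
r = -1970.93 / 2218.6905 ≈ -0.888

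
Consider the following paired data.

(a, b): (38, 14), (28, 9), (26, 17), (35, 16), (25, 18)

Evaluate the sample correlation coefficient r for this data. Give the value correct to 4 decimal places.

-0.1653

n = 5, Σa = 152, Σb = 74, Σa² = 4754, Σb² = 1146, Σab = 2236
nΣab − ΣaΣb = 11180 − 11248 = -68
nΣa² − (Σa)² = 23770 − 23104 = 666; nΣb² − (Σb)² = 5730 − 5476 = 254
r = -68 / √(666 × 254) = -68 / 411.2955 ≈ -0.1653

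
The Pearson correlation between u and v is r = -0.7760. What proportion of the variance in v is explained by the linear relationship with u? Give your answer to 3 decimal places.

0.602

r² = (-0.7760)² = 0.602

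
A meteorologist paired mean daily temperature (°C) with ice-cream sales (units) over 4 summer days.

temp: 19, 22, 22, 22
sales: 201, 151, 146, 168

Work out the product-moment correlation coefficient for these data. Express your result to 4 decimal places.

-0.9254

n = 4, Σx = 85, Σy = 666, Σx² = 1813, Σy² = 112742, Σxy = 14049
nΣxy − ΣxΣy = 56196 − 56610 = -414
nΣx² − (Σx)² = 7252 − 7225 = 27; nΣy² − (Σy)² = 450968 − 443556 = 7412
r = -414 / √(27 × 7412) = -414 / 447.3522 ≈ -0.9254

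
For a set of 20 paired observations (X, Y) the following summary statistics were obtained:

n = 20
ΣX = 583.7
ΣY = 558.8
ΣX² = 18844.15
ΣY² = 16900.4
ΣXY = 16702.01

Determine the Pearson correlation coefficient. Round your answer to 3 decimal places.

r = (nΣXY − ΣXΣY) / √[(nΣX² − (ΣX)²)(nΣY² − (ΣY)²)]
Numerator: 20×16702.01 − 583.7×558.8 = 7868.64
Denominator: √[(376883 − 340705.69)(338008 − 312257.44)] = √[36177.31 × 25750.56] = 30521.8936
r = 7868.64 / 30521.8936 ≈ 0.258

0.258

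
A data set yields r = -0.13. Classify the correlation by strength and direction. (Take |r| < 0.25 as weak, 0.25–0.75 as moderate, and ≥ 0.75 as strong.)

r = -0.13 < 0 so the relationship is negative.
|r| = 0.13, which falls in the weak range.

weak negative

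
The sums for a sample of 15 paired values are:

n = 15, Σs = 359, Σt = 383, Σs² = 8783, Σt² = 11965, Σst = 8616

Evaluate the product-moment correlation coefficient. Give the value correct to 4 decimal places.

r = (nΣst − ΣsΣt) / √[(nΣs² − (Σs)²)(nΣt² − (Σt)²)]
Numerator: 15×8616 − 359×383 = -8257
Denominator: √[(131745 − 128881)(179475 − 146689)] = √[2864 × 32786] = 9690.1550
r = -8257 / 9690.1550 ≈ -0.8521

-0.8521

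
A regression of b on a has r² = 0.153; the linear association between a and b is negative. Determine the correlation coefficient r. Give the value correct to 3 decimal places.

-0.391

|r| = √0.153 = 0.391
The association is negative, so r = −0.391.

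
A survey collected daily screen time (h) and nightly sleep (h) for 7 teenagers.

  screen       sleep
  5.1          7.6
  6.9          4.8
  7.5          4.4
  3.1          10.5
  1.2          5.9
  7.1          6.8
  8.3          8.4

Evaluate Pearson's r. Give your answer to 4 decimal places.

-0.2556

n = 7, Σx = 39.2, Σy = 48.4, Σx² = 260.22, Σy² = 362.02, Σxy = 262.51
nΣxy − ΣxΣy = 1837.57 − 1897.28 = -59.71
nΣx² − (Σx)² = 1821.54 − 1536.64 = 284.9; nΣy² − (Σy)² = 2534.14 − 2342.56 = 191.58
r = -59.71 / √(284.9 × 191.58) = -59.71 / 233.6261 ≈ -0.2556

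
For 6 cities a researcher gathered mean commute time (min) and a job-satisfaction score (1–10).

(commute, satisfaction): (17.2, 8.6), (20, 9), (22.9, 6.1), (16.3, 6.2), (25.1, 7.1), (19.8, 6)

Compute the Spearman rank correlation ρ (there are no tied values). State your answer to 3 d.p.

0.029

Rank commute: 2, 4, 5, 1, 6, 3
Rank satisfaction: 5, 6, 2, 3, 4, 1
d = rank(commute) − rank(satisfaction): -3, -2, 3, -2, 2, 2; Σd² = 34
ρ = 1 − 6Σd² / [n(n²−1)] = 1 − 6×34 / (6×35) = 1 − 204/210 ≈ 0.029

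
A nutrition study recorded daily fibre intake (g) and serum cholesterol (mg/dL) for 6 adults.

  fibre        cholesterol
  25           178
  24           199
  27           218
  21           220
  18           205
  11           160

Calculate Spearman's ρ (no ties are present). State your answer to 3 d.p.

0.314

Rank fibre: 5, 4, 6, 3, 2, 1
Rank cholesterol: 2, 3, 5, 6, 4, 1
d = rank(fibre) − rank(cholesterol): 3, 1, 1, -3, -2, 0; Σd² = 24
ρ = 1 − 6Σd² / [n(n²−1)] = 1 − 6×24 / (6×35) = 1 − 144/210 ≈ 0.314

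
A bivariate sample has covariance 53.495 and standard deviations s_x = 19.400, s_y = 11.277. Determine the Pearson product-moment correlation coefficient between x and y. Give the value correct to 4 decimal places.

r = Cov(x,y) / (s_x · s_y) = 53.495 / (19.400 × 11.277)
  = 53.495 / 218.7738 ≈ 0.2445

0.2445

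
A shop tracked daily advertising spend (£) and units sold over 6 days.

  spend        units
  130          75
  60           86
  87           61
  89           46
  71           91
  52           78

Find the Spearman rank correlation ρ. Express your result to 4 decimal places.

-0.6000

Rank spend: 6, 2, 4, 5, 3, 1
Rank units: 3, 5, 2, 1, 6, 4
d = rank(spend) − rank(units): 3, -3, 2, 4, -3, -3; Σd² = 56
ρ = 1 − 6Σd² / [n(n²−1)] = 1 − 6×56 / (6×35) = 1 − 336/210 ≈ -0.6000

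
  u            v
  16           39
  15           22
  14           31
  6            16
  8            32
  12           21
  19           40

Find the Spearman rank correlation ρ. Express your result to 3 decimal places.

0.750

Rank u: 6, 5, 4, 1, 2, 3, 7
Rank v: 6, 3, 4, 1, 5, 2, 7
d = rank(u) − rank(v): 0, 2, 0, 0, -3, 1, 0; Σd² = 14
ρ = 1 − 6Σd² / [n(n²−1)] = 1 − 6×14 / (7×48) = 1 − 84/336 ≈ 0.750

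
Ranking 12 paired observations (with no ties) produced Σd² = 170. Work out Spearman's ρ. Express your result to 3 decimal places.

0.406

ρ = 1 − 6Σd² / [n(n²−1)] = 1 − 6×170 / (12×143)
  = 1 − 1020/1716 = 1 − 0.5944 ≈ 0.406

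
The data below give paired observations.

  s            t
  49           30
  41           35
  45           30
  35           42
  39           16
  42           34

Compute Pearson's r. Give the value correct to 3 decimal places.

n = 6, Σs = 251, Σt = 187, Σs² = 10617, Σt² = 6201, Σst = 7777
nΣst − ΣsΣt = 46662 − 46937 = -275
nΣs² − (Σs)² = 63702 − 63001 = 701; nΣt² − (Σt)² = 37206 − 34969 = 2237
r = -275 / √(701 × 2237) = -275 / 1252.2528 ≈ -0.220

-0.220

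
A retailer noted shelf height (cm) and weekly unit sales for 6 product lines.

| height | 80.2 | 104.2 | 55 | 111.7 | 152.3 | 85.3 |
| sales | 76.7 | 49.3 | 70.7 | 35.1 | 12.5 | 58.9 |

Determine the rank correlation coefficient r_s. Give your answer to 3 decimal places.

Rank height: 2, 4, 1, 5, 6, 3
Rank sales: 6, 3, 5, 2, 1, 4
d = rank(height) − rank(sales): -4, 1, -4, 3, 5, -1; Σd² = 68
ρ = 1 − 6Σd² / [n(n²−1)] = 1 − 6×68 / (6×35) = 1 − 408/210 ≈ -0.943

-0.943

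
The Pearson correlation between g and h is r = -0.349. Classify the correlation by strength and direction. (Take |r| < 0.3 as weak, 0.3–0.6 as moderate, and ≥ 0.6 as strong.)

moderate negative

r = -0.349 < 0 so the relationship is negative.
|r| = 0.349, which falls in the moderate range.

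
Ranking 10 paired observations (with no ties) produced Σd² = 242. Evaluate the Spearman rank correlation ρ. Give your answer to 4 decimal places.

ρ = 1 − 6Σd² / [n(n²−1)] = 1 − 6×242 / (10×99)
  = 1 − 1452/990 = 1 − 1.46667 ≈ -0.4667

-0.4667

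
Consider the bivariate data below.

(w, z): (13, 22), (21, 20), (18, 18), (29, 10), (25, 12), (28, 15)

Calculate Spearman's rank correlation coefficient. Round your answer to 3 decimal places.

Rank w: 1, 3, 2, 6, 4, 5
Rank z: 6, 5, 4, 1, 2, 3
d = rank(w) − rank(z): -5, -2, -2, 5, 2, 2; Σd² = 66
ρ = 1 − 6Σd² / [n(n²−1)] = 1 − 6×66 / (6×35) = 1 − 396/210 ≈ -0.886

-0.886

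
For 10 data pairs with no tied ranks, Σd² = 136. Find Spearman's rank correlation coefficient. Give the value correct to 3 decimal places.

0.176

ρ = 1 − 6Σd² / [n(n²−1)] = 1 − 6×136 / (10×99)
  = 1 − 816/990 = 1 − 0.8242 ≈ 0.176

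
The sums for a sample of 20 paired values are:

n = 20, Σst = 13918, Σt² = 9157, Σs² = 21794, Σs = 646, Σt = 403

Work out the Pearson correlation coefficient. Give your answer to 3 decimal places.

0.919

r = (nΣst − ΣsΣt) / √[(nΣs² − (Σs)²)(nΣt² − (Σt)²)]
Numerator: 20×13918 − 646×403 = 18022
Denominator: √[(435880 − 417316)(183140 − 162409)] = √[18564 × 20731] = 19617.6014
r = 18022 / 19617.6014 ≈ 0.919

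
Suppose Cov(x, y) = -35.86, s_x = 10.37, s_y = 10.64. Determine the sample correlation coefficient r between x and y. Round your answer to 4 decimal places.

r = Cov(x,y) / (s_x · s_y) = -35.86 / (10.37 × 10.64)
  = -35.86 / 110.3368 ≈ -0.3250

-0.3250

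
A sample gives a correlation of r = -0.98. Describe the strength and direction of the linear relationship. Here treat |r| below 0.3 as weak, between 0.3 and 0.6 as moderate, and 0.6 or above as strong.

r = -0.98 < 0 so the relationship is negative.
|r| = 0.98, which falls in the strong range.

strong negative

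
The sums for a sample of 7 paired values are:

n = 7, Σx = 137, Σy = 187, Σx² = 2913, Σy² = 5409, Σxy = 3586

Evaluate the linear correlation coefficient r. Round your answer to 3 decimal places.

-0.239

r = (nΣxy − ΣxΣy) / √[(nΣx² − (Σx)²)(nΣy² − (Σy)²)]
Numerator: 7×3586 − 137×187 = -517
Denominator: √[(20391 − 18769)(37863 − 34969)] = √[1622 × 2894] = 2166.5798
r = -517 / 2166.5798 ≈ -0.239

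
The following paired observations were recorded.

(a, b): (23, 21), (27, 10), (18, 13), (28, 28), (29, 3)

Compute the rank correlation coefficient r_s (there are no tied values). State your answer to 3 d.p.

Rank a: 2, 3, 1, 4, 5
Rank b: 4, 2, 3, 5, 1
d = rank(a) − rank(b): -2, 1, -2, -1, 4; Σd² = 26
ρ = 1 − 6Σd² / [n(n²−1)] = 1 − 6×26 / (5×24) = 1 − 156/120 ≈ -0.300

-0.300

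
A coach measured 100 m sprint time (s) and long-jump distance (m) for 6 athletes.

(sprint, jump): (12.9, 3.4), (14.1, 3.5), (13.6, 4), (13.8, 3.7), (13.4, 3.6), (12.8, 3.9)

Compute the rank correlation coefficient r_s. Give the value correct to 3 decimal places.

Rank sprint: 2, 6, 4, 5, 3, 1
Rank jump: 1, 2, 6, 4, 3, 5
d = rank(sprint) − rank(jump): 1, 4, -2, 1, 0, -4; Σd² = 38
ρ = 1 − 6Σd² / [n(n²−1)] = 1 − 6×38 / (6×35) = 1 − 228/210 ≈ -0.086

-0.086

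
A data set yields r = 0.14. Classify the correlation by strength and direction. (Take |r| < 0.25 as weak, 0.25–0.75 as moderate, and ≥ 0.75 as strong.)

r = 0.14 > 0 so the relationship is positive.
|r| = 0.14, which falls in the weak range.

weak positive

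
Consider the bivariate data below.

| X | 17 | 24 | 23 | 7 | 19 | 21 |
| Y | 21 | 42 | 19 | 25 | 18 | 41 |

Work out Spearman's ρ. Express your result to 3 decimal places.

0.314

Rank X: 2, 6, 5, 1, 3, 4
Rank Y: 3, 6, 2, 4, 1, 5
d = rank(X) − rank(Y): -1, 0, 3, -3, 2, -1; Σd² = 24
ρ = 1 − 6Σd² / [n(n²−1)] = 1 − 6×24 / (6×35) = 1 − 144/210 ≈ 0.314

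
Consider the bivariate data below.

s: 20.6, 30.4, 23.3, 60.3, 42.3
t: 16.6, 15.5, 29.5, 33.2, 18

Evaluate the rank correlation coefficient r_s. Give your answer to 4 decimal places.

Rank s: 1, 3, 2, 5, 4
Rank t: 2, 1, 4, 5, 3
d = rank(s) − rank(t): -1, 2, -2, 0, 1; Σd² = 10
ρ = 1 − 6Σd² / [n(n²−1)] = 1 − 6×10 / (5×24) = 1 − 60/120 ≈ 0.5000

0.5000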